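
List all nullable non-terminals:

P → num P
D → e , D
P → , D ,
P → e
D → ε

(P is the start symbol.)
A non-terminal is nullable if it can derive ε (the empty string): either it has an ε-production, or it has a production whose right-hand side consists entirely of nullable non-terminals.

ε-productions: D → ε
So D is immediately nullable.
No further non-terminal can be added: every production for the remaining non-terminals contains a terminal or a non-nullable non-terminal.
Nullable = { 'D' }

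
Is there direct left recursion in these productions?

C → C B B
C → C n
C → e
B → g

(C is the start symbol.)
Yes, C is left-recursive

Direct left recursion occurs when N → N α for some non-terminal N (the right-hand side begins with the left-hand side itself).

C → C B B: LEFT RECURSIVE (starts with C)
C → C n: LEFT RECURSIVE (starts with C)
C → e: starts with e
B → g: starts with g

The grammar has direct left recursion on: C.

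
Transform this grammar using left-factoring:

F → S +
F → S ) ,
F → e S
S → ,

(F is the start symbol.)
Left-factoring transforms A → αβ₁ | αβ₂ into A → αA' and A' → β₁ | β₂
(α is the longest common prefix among the alternatives). Repeat until
no nonterminal has two alternatives with a common prefix.

Round 1: F has alternatives sharing prefix 'S'. Introduce F': F → S F'
  Add: F' → +
  Add: F' → ) ,

No remaining common prefixes — done.

Resulting grammar:
F → S F'
F' → +
F' → ) ,
F → e S
S → ,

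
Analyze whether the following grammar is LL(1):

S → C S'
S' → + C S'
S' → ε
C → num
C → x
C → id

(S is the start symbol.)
A grammar is LL(1) if for each non-terminal N with multiple productions, the predict sets of those productions are pairwise disjoint, where PREDICT(N → α) = (FIRST(α) \ {ε}) ∪ (FOLLOW(N) if α ⇒* ε).

Relevant sets:
  FOLLOW(S') = { $ }

For S':
  PREDICT(S' → '+' C S') = { '+' }
  PREDICT(S' → ε) = { $ }
For C:
  PREDICT(C → num) = { 'num' }
  PREDICT(C → x) = { 'x' }
  PREDICT(C → id) = { 'id' }
S has a single production, so nothing to check there.

All predict sets are disjoint. The grammar IS LL(1).

Answer: Yes, the grammar is LL(1).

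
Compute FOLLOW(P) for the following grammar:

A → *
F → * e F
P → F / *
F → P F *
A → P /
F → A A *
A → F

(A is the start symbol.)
{ '*', '/' }

To compute FOLLOW(P), find every occurrence of P on a right-hand side N → α P β: add FIRST(β) \ {ε}, and if β is empty or nullable also add FOLLOW(N). Iterate to a fixed point.

In F → P F *: P is followed by F '*', add FIRST(F '*') \ {ε} = { '*' }
In A → P /: P is followed by '/', add FIRST('/') \ {ε} = { '/' }

Taking the union: FOLLOW(P) = { '*', '/' }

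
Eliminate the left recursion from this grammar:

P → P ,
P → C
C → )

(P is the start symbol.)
P → C P'
P' → , P'
P' → ε
C → )

P is directly left-recursive. The standard transformation for
  A → A α₁ | ... | A α_m | β₁ | ... | β_n
is
  A  → β₁ A' | ... | β_n A'
  A' → α₁ A' | ... | α_m A' | ε

P → C becomes P → C P'
P → P , becomes P' → , P'
Add P' → ε

Productions for other non-terminals are unchanged:
  C → )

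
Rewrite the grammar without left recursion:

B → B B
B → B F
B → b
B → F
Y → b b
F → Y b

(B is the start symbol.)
B is directly left-recursive. The standard transformation for
  A → A α₁ | ... | A α_m | β₁ | ... | β_n
is
  A  → β₁ A' | ... | β_n A'
  A' → α₁ A' | ... | α_m A' | ε

B → b becomes B → b B'
B → F becomes B → F B'
B → B B becomes B' → B B'
B → B F becomes B' → F B'
Add B' → ε

Productions for other non-terminals are unchanged:
  Y → b b
  F → Y b

Resulting grammar:
B → b B'
B → F B'
B' → B B'
B' → F B'
B' → ε
Y → b b
F → Y b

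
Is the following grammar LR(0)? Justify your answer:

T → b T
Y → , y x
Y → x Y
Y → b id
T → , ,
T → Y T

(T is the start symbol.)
Augment with T' → T and build the canonical LR(0) collection (I0 = CLOSURE({[T' → . T]}), then GOTO on every symbol after a dot until no new states appear). It has 15 states:
  I0: { [T → . , ,], [T → . Y T], [T → . b T], [T' → . T], [Y → . , y x], [Y → . b id], [Y → . x Y] }  — shift
  I1: { [T → , . ,], [Y → , . y x] }  — shift
  I2: { [T' → T .] }  — accept
  I3: { [T → . , ,], [T → . Y T], [T → . b T], [T → Y . T], [Y → . , y x], [Y → . b id], [Y → . x Y] }  — shift
  I4: { [T → . , ,], [T → . Y T], [T → . b T], [T → b . T], [Y → . , y x], [Y → . b id], [Y → . x Y], [Y → b . id] }  — shift
  I5: { [Y → . , y x], [Y → . b id], [Y → . x Y], [Y → x . Y] }  — shift
  I6: { [Y → , . y x] }  — shift
  I7: { [Y → x Y .] }  — reduce
  I8: { [Y → b . id] }  — shift
  I9: { [Y → b id .] }  — reduce
  I10: { [Y → , y . x] }  — shift
  I11: { [Y → , y x .] }  — reduce
  I12: { [T → b T .] }  — reduce
  I13: { [T → Y T .] }  — reduce
  I14: { [T → , , .] }  — reduce

Every state is either a pure shift/goto state or contains exactly one complete item and nothing to shift — no conflicts. The grammar is LR(0).

Answer: Yes, the grammar is LR(0)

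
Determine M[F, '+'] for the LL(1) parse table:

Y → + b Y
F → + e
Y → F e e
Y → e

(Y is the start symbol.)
F → + e

To find M[F, '+'], we find productions for F where '+' is in the predict set (PREDICT(N → α) = (FIRST(α) \ {ε}) ∪ (FOLLOW(N) if α ⇒* ε)).

F → + e: PREDICT = { '+' }
  '+' is in predict set, so this production goes in M[F, '+']

M[F, '+'] = F → + e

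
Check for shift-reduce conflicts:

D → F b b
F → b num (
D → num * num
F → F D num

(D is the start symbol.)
A shift-reduce conflict occurs when an LR(0) state has both:
  - a complete (reduce) item [A → α .] (dot at the end), and
  - a shift item [B → β . c γ] (dot before a terminal).

Augment with D' → D and build the canonical LR(0) collection (I0 = CLOSURE({[D' → . D]}), then GOTO on every symbol after a dot until no new states appear). It has 13 states:
  I0: { [D → . F b b], [D → . num * num], [D' → . D], [F → . F D num], [F → . b num (] }  — shift
  I1: { [D' → D .] }  — accept
  I2: { [D → . F b b], [D → . num * num], [D → F . b b], [F → . F D num], [F → . b num (], [F → F . D num] }  — shift
  I3: { [F → b . num (] }  — shift
  I4: { [D → num . * num] }  — shift
  I5: { [D → num * . num] }  — shift
  I6: { [D → num * num .] }  — reduce
  I7: { [F → b num . (] }  — shift
  I8: { [F → b num ( .] }  — reduce
  I9: { [F → F D . num] }  — shift
  I10: { [D → F b . b], [F → b . num (] }  — shift
  I11: { [D → F b b .] }  — reduce
  I12: { [F → F D num .] }  — reduce

No state contains both a complete item and a shift item.

Answer: No shift-reduce conflicts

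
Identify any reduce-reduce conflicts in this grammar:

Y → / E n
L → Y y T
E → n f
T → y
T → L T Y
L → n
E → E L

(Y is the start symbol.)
Augment with Y' → Y and build the canonical LR(0) collection (I0 = CLOSURE({[Y' → . Y]}), then GOTO on every symbol after a dot until no new states appear). It has 16 states:
  I0: { [Y → . / E n], [Y' → . Y] }  — shift
  I1: { [E → . E L], [E → . n f], [Y → / . E n] }  — shift
  I2: { [Y' → Y .] }  — accept
  I3: { [E → E . L], [L → . Y y T], [L → . n], [Y → . / E n], [Y → / E . n] }  — shift
  I4: { [E → n . f] }  — shift
  I5: { [E → n f .] }  — reduce
  I6: { [E → E L .] }  — reduce
  I7: { [L → Y . y T] }  — shift
  I8: { [L → n .], [Y → / E n .] }  — 2 reduces
  I9: { [L → . Y y T], [L → . n], [L → Y y . T], [T → . L T Y], [T → . y], [Y → . / E n] }  — shift
  I10: { [L → . Y y T], [L → . n], [T → . L T Y], [T → . y], [T → L . T Y], [Y → . / E n] }  — shift
  I11: { [L → Y y T .] }  — reduce
  I12: { [L → n .] }  — reduce
  I13: { [T → y .] }  — reduce
  I14: { [T → L T . Y], [Y → . / E n] }  — shift
  I15: { [T → L T Y .] }  — reduce

I8 contains complete items [L → n .], [Y → / E n .] — reduce-reduce conflict.

Answer: Yes — I8: [L → n .] vs [Y → / E n .]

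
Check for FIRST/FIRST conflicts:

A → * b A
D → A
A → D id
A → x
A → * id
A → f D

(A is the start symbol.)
FIRST sets of the non-terminals at (or reachable through a nullable prefix from) the front of some alternative:
  FIRST(D) = { '*', 'f', 'x' }

Productions for A:
  A → * b A: FIRST = { '*' }
  A → D id: FIRST = { '*', 'f', 'x' }
  A → x: FIRST = { 'x' }
  A → * id: FIRST = { '*' }
  A → f D: FIRST = { 'f' }
D has only one production, so no FIRST/FIRST conflict is possible there.

Conflict for A: A → * b A and A → D id
  Overlap: { '*' }
Conflict for A: A → * b A and A → * id
  Overlap: { '*' }
Conflict for A: A → D id and A → x
  Overlap: { 'x' }
Conflict for A: A → D id and A → * id
  Overlap: { '*' }
Conflict for A: A → D id and A → f D
  Overlap: { 'f' }

Answer: Yes. A → '*' b A / A → D id on { '*' }; A → '*' b A / A → '*' id on { '*' }; A → D id / A → x on { 'x' }; A → D id / A → '*' id on { '*' }; A → D id / A → f D on { 'f' }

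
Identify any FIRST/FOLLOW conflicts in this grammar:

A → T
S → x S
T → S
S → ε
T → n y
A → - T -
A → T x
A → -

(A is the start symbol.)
Yes. S → x S with FOLLOW(S) on { 'x' }

A FIRST/FOLLOW conflict occurs when a non-terminal N has a nullable alternative N → β (β ⇒* ε) and another alternative N → α with FIRST(α) ∩ FOLLOW(N) ≠ ∅: on such a lookahead the parser cannot decide between expanding α and letting N vanish via β.

Nullable non-terminals: A, S, T.
FIRST sets used below: FIRST(T) = { 'n', 'x', ε }, FIRST(S) = { 'x', ε }

A: nullable alternative(s) A → T; FOLLOW(A) = { $ }
  A → T: FIRST \ {ε} = { 'n', 'x' } — this is the only nullable alternative, skip
  A → - T -: FIRST \ {ε} = { '-' } — disjoint from FOLLOW(A)
  A → T x: FIRST \ {ε} = { 'n', 'x' } — disjoint from FOLLOW(A)
  A → -: FIRST \ {ε} = { '-' } — disjoint from FOLLOW(A)

S: nullable alternative(s) S → ε; FOLLOW(S) = { $, '-', 'x' }
  S → x S: FIRST \ {ε} = { 'x' } — overlaps FOLLOW(S) on { 'x' }: CONFLICT
  S → ε: FIRST \ {ε} = { } — this is the only nullable alternative, skip

T: nullable alternative(s) T → S; FOLLOW(T) = { $, '-', 'x' }
  T → S: FIRST \ {ε} = { 'x' } — this is the only nullable alternative, skip
  T → n y: FIRST \ {ε} = { 'n' } — disjoint from FOLLOW(T)

So the grammar has 1 FIRST/FOLLOW conflict (marked CONFLICT above).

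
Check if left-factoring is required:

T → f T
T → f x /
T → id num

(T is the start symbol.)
Yes, T has productions with common prefix 'f'

Left-factoring is needed when two productions for the same non-terminal
share a common prefix on the right-hand side.

Productions for T:
  T → f T
  T → f x /
  T → id num

Found common prefix 'f' in productions for T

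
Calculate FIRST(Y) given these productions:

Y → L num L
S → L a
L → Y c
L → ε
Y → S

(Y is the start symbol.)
{ 'a', 'num' }

To compute FIRST(Y), examine every production with Y on the left-hand side, reading each right-hand side left to right until a non-nullable symbol is reached.

FIRST sets of the other non-terminals involved (by the same procedure, iterated to a fixed point):
  FIRST(L) = { 'a', 'num', ε }
  FIRST(S) = { 'a', 'num' }

From Y → L num L:
  - L is a non-terminal: add FIRST(L) \ {ε} = { 'a', 'num' }
    L is nullable, so continue to the next symbol
  - num is a terminal: add 'num' and stop
From Y → S:
  - S is a non-terminal: add FIRST(S) \ {ε} = { 'a', 'num' }
    S is not nullable, so stop

Collecting: FIRST(Y) = { 'a', 'num' }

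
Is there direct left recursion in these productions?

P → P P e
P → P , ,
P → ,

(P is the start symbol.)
Yes, P is left-recursive

Direct left recursion occurs when N → N α for some non-terminal N (the right-hand side begins with the left-hand side itself).

P → P P e: LEFT RECURSIVE (starts with P)
P → P , ,: LEFT RECURSIVE (starts with P)
P → ,: starts with ','

The grammar has direct left recursion on: P.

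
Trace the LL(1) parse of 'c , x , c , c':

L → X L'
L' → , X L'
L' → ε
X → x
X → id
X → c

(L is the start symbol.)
LL(1) parsing maintains a stack (initially the start symbol over $) and the input. At each step: if the stack top is a terminal, match it against the current input token; if it is a non-terminal N, replace it with the RHS of M[N, lookahead] (the unique production whose predict set contains the lookahead).

Stack is shown with the top on the left.

Stack     Input            Action
---------------------------------
L $       c , x , c , c $  output L → X L'
X L' $    c , x , c , c $  output X → c
c L' $    c , x , c , c $  match 'c'
L' $      , x , c , c $    output L' → , X L'
, X L' $  , x , c , c $    match ','
X L' $    x , c , c $      output X → x
x L' $    x , c , c $      match 'x'
L' $      , c , c $        output L' → , X L'
, X L' $  , c , c $        match ','
X L' $    c , c $          output X → c
c L' $    c , c $          match 'c'
L' $      , c $            output L' → , X L'
, X L' $  , c $            match ','
X L' $    c $              output X → c
c L' $    c $              match 'c'
L' $      $                output L' → ε
$         $                accept

The string is accepted.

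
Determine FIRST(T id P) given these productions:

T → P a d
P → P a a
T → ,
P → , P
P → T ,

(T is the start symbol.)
{ ',' }

FIRST sets of the non-terminals involved (from the grammar, by fixed-point iteration):
  FIRST(T) = { ',' }

To compute FIRST(T id P), process the symbols left to right:
Symbol T is a non-terminal. Add FIRST(T) \ {ε} = { ',' }
T is not nullable (ε ∉ FIRST(T)), so stop here.
FIRST(T id P) = { ',' }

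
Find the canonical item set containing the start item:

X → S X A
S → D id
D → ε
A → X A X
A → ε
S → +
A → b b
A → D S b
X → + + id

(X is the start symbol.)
{ [D → .], [S → . +], [S → . D id], [X → . + + id], [X → . S X A], [X' → . X] }

First, augment the grammar with X' → X
I₀ = CLOSURE({ [X' → . X] }):
  [X' → . X] has the dot before X: add [X → . S X A], [X → . + + id]
  [X → . S X A] has the dot before S: add [S → . D id], [S → . +]
  [S → . D id] has the dot before D: add [D → .]
No further items can be added.

I₀ = { [D → .], [S → . +], [S → . D id], [X → . + + id], [X → . S X A], [X' → . X] }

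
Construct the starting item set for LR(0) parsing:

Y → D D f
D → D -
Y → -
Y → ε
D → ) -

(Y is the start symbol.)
First, augment the grammar with Y' → Y
I₀ = CLOSURE({ [Y' → . Y] }):
  [Y' → . Y] has the dot before Y: add [Y → . D D f], [Y → . -], [Y → .]
  [Y → . D D f] has the dot before D: add [D → . D -], [D → . ) -]
No further items can be added.

I₀ = { [D → . ) -], [D → . D -], [Y → . -], [Y → . D D f], [Y → .], [Y' → . Y] }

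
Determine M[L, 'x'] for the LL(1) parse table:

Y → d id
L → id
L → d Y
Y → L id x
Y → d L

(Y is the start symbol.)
To find M[L, 'x'], we find productions for L where 'x' is in the predict set (PREDICT(N → α) = (FIRST(α) \ {ε}) ∪ (FOLLOW(N) if α ⇒* ε)).

L → id: PREDICT = { 'id' }
L → d Y: PREDICT = { 'd' }

M[L, 'x'] is empty (no production applies)

Answer: Empty (error entry)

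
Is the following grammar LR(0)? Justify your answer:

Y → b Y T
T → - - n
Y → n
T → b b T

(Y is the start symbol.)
Augment with Y' → Y and build the canonical LR(0) collection (I0 = CLOSURE({[Y' → . Y]}), then GOTO on every symbol after a dot until no new states appear). It has 12 states:
  I0: { [Y → . b Y T], [Y → . n], [Y' → . Y] }  — shift
  I1: { [Y' → Y .] }  — accept
  I2: { [Y → . b Y T], [Y → . n], [Y → b . Y T] }  — shift
  I3: { [Y → n .] }  — reduce
  I4: { [T → . - - n], [T → . b b T], [Y → b Y . T] }  — shift
  I5: { [T → - . - n] }  — shift
  I6: { [Y → b Y T .] }  — reduce
  I7: { [T → b . b T] }  — shift
  I8: { [T → . - - n], [T → . b b T], [T → b b . T] }  — shift
  I9: { [T → b b T .] }  — reduce
  I10: { [T → - - . n] }  — shift
  I11: { [T → - - n .] }  — reduce

Every state is either a pure shift/goto state or contains exactly one complete item and nothing to shift — no conflicts. The grammar is LR(0).

Answer: Yes, the grammar is LR(0)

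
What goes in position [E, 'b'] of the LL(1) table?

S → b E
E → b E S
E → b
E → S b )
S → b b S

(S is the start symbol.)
E → b E S, E → b, E → S b )

To find M[E, 'b'], we find productions for E where 'b' is in the predict set (PREDICT(N → α) = (FIRST(α) \ {ε}) ∪ (FOLLOW(N) if α ⇒* ε)).

Relevant sets:
  FIRST(S) = { 'b' }

E → b E S: PREDICT = { 'b' }
  'b' is in predict set, so this production goes in M[E, 'b']
E → b: PREDICT = { 'b' }
  'b' is in predict set, so this production goes in M[E, 'b']
E → S b ): PREDICT = { 'b' }
  'b' is in predict set, so this production goes in M[E, 'b']

M[E, 'b'] = E → b E S, E → b, E → S b )  (a multiply-defined cell — the grammar is not LL(1))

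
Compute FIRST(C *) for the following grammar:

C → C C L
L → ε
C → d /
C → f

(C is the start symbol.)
{ 'd', 'f' }

FIRST sets of the non-terminals involved (from the grammar, by fixed-point iteration):
  FIRST(C) = { 'd', 'f' }

To compute FIRST(C *), process the symbols left to right:
Symbol C is a non-terminal. Add FIRST(C) \ {ε} = { 'd', 'f' }
C is not nullable (ε ∉ FIRST(C)), so stop here.
FIRST(C *) = { 'd', 'f' }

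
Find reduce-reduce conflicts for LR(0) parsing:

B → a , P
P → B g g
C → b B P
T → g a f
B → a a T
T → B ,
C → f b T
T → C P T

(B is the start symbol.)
A reduce-reduce conflict occurs when an LR(0) state has two complete items [A → α .] and [B → β .] — both call for a reduction, and with no lookahead the parser cannot choose between them.

Augment with B' → B and build the canonical LR(0) collection (I0 = CLOSURE({[B' → . B]}), then GOTO on every symbol after a dot until no new states appear). It has 24 states:
  I0: { [B → . a , P], [B → . a a T], [B' → . B] }  — shift
  I1: { [B' → B .] }  — accept
  I2: { [B → a . , P], [B → a . a T] }  — shift
  I3: { [B → . a , P], [B → . a a T], [B → a , . P], [P → . B g g] }  — shift
  I4: { [B → . a , P], [B → . a a T], [B → a a . T], [C → . b B P], [C → . f b T], [T → . B ,], [T → . C P T], [T → . g a f] }  — shift
  I5: { [T → B . ,] }  — shift
  I6: { [B → . a , P], [B → . a a T], [P → . B g g], [T → C . P T] }  — shift
  I7: { [B → a a T .] }  — reduce
  I8: { [B → . a , P], [B → . a a T], [C → b . B P] }  — shift
  I9: { [C → f . b T] }  — shift
  I10: { [T → g . a f] }  — shift
  I11: { [T → g a . f] }  — shift
  I12: { [T → g a f .] }  — reduce
  I13: { [B → . a , P], [B → . a a T], [C → . b B P], [C → . f b T], [C → f b . T], [T → . B ,], [T → . C P T], [T → . g a f] }  — shift
  I14: { [C → f b T .] }  — reduce
  I15: { [B → . a , P], [B → . a a T], [C → b B . P], [P → . B g g] }  — shift
  I16: { [P → B . g g] }  — shift
  I17: { [C → b B P .] }  — reduce
  I18: { [P → B g . g] }  — shift
  I19: { [P → B g g .] }  — reduce
  I20: { [B → . a , P], [B → . a a T], [C → . b B P], [C → . f b T], [T → . B ,], [T → . C P T], [T → . g a f], [T → C P . T] }  — shift
  I21: { [T → C P T .] }  — reduce
  I22: { [T → B , .] }  — reduce
  I23: { [B → a , P .] }  — reduce

No state contains more than one complete item.

Answer: No reduce-reduce conflicts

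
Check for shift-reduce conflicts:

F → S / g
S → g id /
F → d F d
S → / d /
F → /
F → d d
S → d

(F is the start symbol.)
Augment with F' → F and build the canonical LR(0) collection (I0 = CLOSURE({[F' → . F]}), then GOTO on every symbol after a dot until no new states appear). It has 15 states:
  I0: { [F → . /], [F → . S / g], [F → . d F d], [F → . d d], [F' → . F], [S → . / d /], [S → . d], [S → . g id /] }  — shift
  I1: { [F → / .], [S → / . d /] }  — shift, reduce
  I2: { [F' → F .] }  — accept
  I3: { [F → S . / g] }  — shift
  I4: { [F → . /], [F → . S / g], [F → . d F d], [F → . d d], [F → d . F d], [F → d . d], [S → . / d /], [S → . d], [S → . g id /], [S → d .] }  — shift, reduce
  I5: { [S → g . id /] }  — shift
  I6: { [S → g id . /] }  — shift
  I7: { [S → g id / .] }  — reduce
  I8: { [F → d F . d] }  — shift
  I9: { [F → . /], [F → . S / g], [F → . d F d], [F → . d d], [F → d . F d], [F → d . d], [F → d d .], [S → . / d /], [S → . d], [S → . g id /], [S → d .] }  — shift, 2 reduces
  I10: { [F → d F d .] }  — reduce
  I11: { [F → S / . g] }  — shift
  I12: { [F → S / g .] }  — reduce
  I13: { [S → / d . /] }  — shift
  I14: { [S → / d / .] }  — reduce

I1 contains reduce item [F → / .] and shift item [S → / . d /] — shift-reduce conflict.
I4 contains reduce item [S → d .] and shift items [F → . /], [F → . d F d], [F → . d d], [F → d . d], [S → . / d /], [S → . d], [S → . g id /] — shift-reduce conflict.
I9 contains reduce items [F → d d .], [S → d .] and shift items [F → . /], [F → . d F d], [F → . d d], [F → d . d], [S → . / d /], [S → . d], [S → . g id /] — shift-reduce conflict.

Answer: Yes — I1: [F → / .] vs [S → / . d /]; I4: [S → d .] vs [F → . /]; I9: [F → d d .] vs [F → . /]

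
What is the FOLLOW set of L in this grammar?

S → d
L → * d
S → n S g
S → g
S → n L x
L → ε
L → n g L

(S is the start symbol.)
In S → n L x: L is followed by x, add FIRST(x) \ {ε} = { 'x' }
In L → n g L: L is at the end; this adds FOLLOW(L) to itself — nothing new

Taking the union: FOLLOW(L) = { 'x' }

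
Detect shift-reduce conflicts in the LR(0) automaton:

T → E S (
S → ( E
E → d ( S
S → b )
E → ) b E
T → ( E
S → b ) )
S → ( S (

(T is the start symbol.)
A shift-reduce conflict occurs when an LR(0) state has both:
  - a complete (reduce) item [A → α .] (dot at the end), and
  - a shift item [B → β . c γ] (dot before a terminal).

Augment with T' → T and build the canonical LR(0) collection (I0 = CLOSURE({[T' → . T]}), then GOTO on every symbol after a dot until no new states appear). It has 20 states:
  I0: { [E → . ) b E], [E → . d ( S], [T → . ( E], [T → . E S (], [T' → . T] }  — shift
  I1: { [E → . ) b E], [E → . d ( S], [T → ( . E] }  — shift
  I2: { [E → ) . b E] }  — shift
  I3: { [S → . ( E], [S → . ( S (], [S → . b ) )], [S → . b )], [T → E . S (] }  — shift
  I4: { [T' → T .] }  — accept
  I5: { [E → d . ( S] }  — shift
  I6: { [E → d ( . S], [S → . ( E], [S → . ( S (], [S → . b ) )], [S → . b )] }  — shift
  I7: { [E → . ) b E], [E → . d ( S], [S → ( . E], [S → ( . S (], [S → . ( E], [S → . ( S (], [S → . b ) )], [S → . b )] }  — shift
  I8: { [E → d ( S .] }  — reduce
  I9: { [S → b . ) )], [S → b . )] }  — shift
  I10: { [S → b ) . )], [S → b ) .] }  — shift, reduce
  I11: { [S → b ) ) .] }  — reduce
  I12: { [S → ( E .] }  — reduce
  I13: { [S → ( S . (] }  — shift
  I14: { [S → ( S ( .] }  — reduce
  I15: { [T → E S . (] }  — shift
  I16: { [T → E S ( .] }  — reduce
  I17: { [E → ) b . E], [E → . ) b E], [E → . d ( S] }  — shift
  I18: { [E → ) b E .] }  — reduce
  I19: { [T → ( E .] }  — reduce

I10 contains reduce item [S → b ) .] and shift item [S → b ) . )] — shift-reduce conflict.

Answer: Yes — I10: [S → b ) .] vs [S → b ) . )]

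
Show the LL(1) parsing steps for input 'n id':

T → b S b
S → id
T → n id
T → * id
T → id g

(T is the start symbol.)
Stack is shown with the top on the left.

Stack   Input   Action
----------------------
T $     n id $  output T → n id
n id $  n id $  match 'n'
id $    id $    match 'id'
$       $       accept

The string is accepted.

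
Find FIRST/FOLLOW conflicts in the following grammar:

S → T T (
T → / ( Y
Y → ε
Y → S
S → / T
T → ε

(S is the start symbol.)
A FIRST/FOLLOW conflict occurs when a non-terminal N has a nullable alternative N → β (β ⇒* ε) and another alternative N → α with FIRST(α) ∩ FOLLOW(N) ≠ ∅: on such a lookahead the parser cannot decide between expanding α and letting N vanish via β.

Nullable non-terminals: T, Y.
FIRST sets used below: FIRST(S) = { '(', '/' }

T: nullable alternative(s) T → ε; FOLLOW(T) = { $, '(', '/' }
  T → / ( Y: FIRST \ {ε} = { '/' } — overlaps FOLLOW(T) on { '/' }: CONFLICT
  T → ε: FIRST \ {ε} = { } — this is the only nullable alternative, skip

Y: nullable alternative(s) Y → ε; FOLLOW(Y) = { $, '(', '/' }
  Y → ε: FIRST \ {ε} = { } — this is the only nullable alternative, skip
  Y → S: FIRST \ {ε} = { '(', '/' } — overlaps FOLLOW(Y) on { '(', '/' }: CONFLICT

S has no nullable alternative, so no FIRST/FOLLOW check is needed there.

So the grammar has 2 FIRST/FOLLOW conflicts (marked CONFLICT above).

Answer: Yes. T → '/' '(' Y with FOLLOW(T) on { '/' }; Y → S with FOLLOW(Y) on { '(', '/' }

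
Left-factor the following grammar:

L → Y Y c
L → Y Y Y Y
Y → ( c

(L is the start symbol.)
L → Y Y L'
L' → c
L' → Y Y
Y → ( c

Left-factoring transforms A → αβ₁ | αβ₂ into A → αA' and A' → β₁ | β₂
(α is the longest common prefix among the alternatives). Repeat until
no nonterminal has two alternatives with a common prefix.

Round 1: L has alternatives sharing prefix 'Y Y'. Introduce L': L → Y Y L'
  Add: L' → c
  Add: L' → Y Y

No remaining common prefixes — done.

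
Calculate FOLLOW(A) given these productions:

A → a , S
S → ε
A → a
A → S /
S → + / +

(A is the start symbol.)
{ $ }

A is the start symbol, so $ ∈ FOLLOW(A).
A does not occur on any right-hand side.

Taking the union: FOLLOW(A) = { $ }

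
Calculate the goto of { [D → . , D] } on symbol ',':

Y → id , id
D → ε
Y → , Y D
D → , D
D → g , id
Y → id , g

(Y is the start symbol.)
GOTO(I, ',') = CLOSURE({ [A → αX.β] : [A → α.Xβ] ∈ I, X = ',' })

Items with dot before ',', with the dot advanced:
  [D → . , D] → [D → , . D]
Closure of the advanced items:
  [D → , . D] has the dot before D: add [D → .], [D → . , D], [D → . g , id]

GOTO = { [D → , . D], [D → . , D], [D → . g , id], [D → .] }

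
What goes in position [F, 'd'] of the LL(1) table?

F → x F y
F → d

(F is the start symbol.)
To find M[F, 'd'], we find productions for F where 'd' is in the predict set (PREDICT(N → α) = (FIRST(α) \ {ε}) ∪ (FOLLOW(N) if α ⇒* ε)).

F → x F y: PREDICT = { 'x' }
F → d: PREDICT = { 'd' }
  'd' is in predict set, so this production goes in M[F, 'd']

M[F, 'd'] = F → d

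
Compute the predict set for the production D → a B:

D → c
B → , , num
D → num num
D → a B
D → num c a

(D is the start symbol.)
PREDICT(D → a B) = (FIRST(RHS) \ {ε}) ∪ (FOLLOW(D) if ε ∈ FIRST(RHS), i.e. RHS ⇒* ε)
FIRST(a B) = { 'a' }
ε ∉ FIRST(a B), so FOLLOW(D) is not added.
PREDICT(D → a B) = { 'a' }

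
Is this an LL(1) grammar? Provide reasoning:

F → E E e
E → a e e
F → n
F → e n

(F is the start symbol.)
Relevant sets:
  FIRST(E) = { 'a' }

For F:
  PREDICT(F → E E e) = { 'a' }
  PREDICT(F → n) = { 'n' }
  PREDICT(F → e n) = { 'e' }
E has a single production, so nothing to check there.

All predict sets are disjoint. The grammar IS LL(1).

Answer: Yes, the grammar is LL(1).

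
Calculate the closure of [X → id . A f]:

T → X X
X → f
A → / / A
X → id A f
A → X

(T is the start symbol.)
{ [A → . / / A], [A → . X], [X → . f], [X → . id A f], [X → id . A f] }

Start with: [X → id . A f]
  [X → id . A f] has the dot before A: add [A → . / / A], [A → . X]
  [A → . X] has the dot before X: add [X → . f], [X → . id A f]
No further items can be added.

CLOSURE = { [A → . / / A], [A → . X], [X → . f], [X → . id A f], [X → id . A f] }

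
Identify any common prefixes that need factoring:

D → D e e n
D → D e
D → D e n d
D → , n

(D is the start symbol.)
Left-factoring is needed when two productions for the same non-terminal
share a common prefix on the right-hand side.

Productions for D:
  D → D e e n
  D → D e
  D → D e n d
  D → , n

Found common prefix 'D e' in productions for D

Answer: Yes, D has productions with common prefix 'D e'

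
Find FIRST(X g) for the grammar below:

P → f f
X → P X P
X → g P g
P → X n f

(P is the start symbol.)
FIRST sets of the non-terminals involved (from the grammar, by fixed-point iteration):
  FIRST(X) = { 'f', 'g' }

To compute FIRST(X g), process the symbols left to right:
Symbol X is a non-terminal. Add FIRST(X) \ {ε} = { 'f', 'g' }
X is not nullable (ε ∉ FIRST(X)), so stop here.
FIRST(X g) = { 'f', 'g' }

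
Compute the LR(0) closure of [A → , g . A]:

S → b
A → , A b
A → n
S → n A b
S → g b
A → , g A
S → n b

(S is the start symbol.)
To compute CLOSURE, for each item [A → α.Bβ] where B is a non-terminal, add [B → .γ] for all productions B → γ; repeat for the newly added items until nothing changes.

Start with: [A → , g . A]
  [A → , g . A] has the dot before A: add [A → . , A b], [A → . n], [A → . , g A]
No further items can be added.

CLOSURE = { [A → , g . A], [A → . , A b], [A → . , g A], [A → . n] }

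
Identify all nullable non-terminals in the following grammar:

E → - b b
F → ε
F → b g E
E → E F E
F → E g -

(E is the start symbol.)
{ 'F' }

A non-terminal is nullable if it can derive ε (the empty string): either it has an ε-production, or it has a production whose right-hand side consists entirely of nullable non-terminals.

ε-productions: F → ε
So F is immediately nullable.
No further non-terminal can be added: every production for the remaining non-terminals contains a terminal or a non-nullable non-terminal.
Nullable = { 'F' }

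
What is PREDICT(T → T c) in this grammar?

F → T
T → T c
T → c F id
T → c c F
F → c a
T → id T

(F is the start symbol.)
{ 'c', 'id' }

PREDICT(T → T c) = (FIRST(RHS) \ {ε}) ∪ (FOLLOW(T) if ε ∈ FIRST(RHS), i.e. RHS ⇒* ε)
FIRST(T) = { 'c', 'id' }
FIRST(T c) = { 'c', 'id' }
ε ∉ FIRST(T c), so FOLLOW(T) is not added.
PREDICT(T → T c) = { 'c', 'id' }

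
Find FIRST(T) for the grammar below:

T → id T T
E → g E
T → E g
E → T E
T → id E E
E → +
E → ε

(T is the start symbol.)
To compute FIRST(T), examine every production with T on the left-hand side, reading each right-hand side left to right until a non-nullable symbol is reached.

FIRST sets of the other non-terminals involved (by the same procedure, iterated to a fixed point):
  FIRST(E) = { '+', 'g', 'id', ε }

From T → id T T:
  - id is a terminal: add 'id' and stop
From T → E g:
  - E is a non-terminal: add FIRST(E) \ {ε} = { '+', 'g', 'id' }
    E is nullable, so continue to the next symbol
  - g is a terminal: add 'g' and stop
From T → id E E:
  - id is a terminal: add 'id' and stop

Collecting: FIRST(T) = { '+', 'g', 'id' }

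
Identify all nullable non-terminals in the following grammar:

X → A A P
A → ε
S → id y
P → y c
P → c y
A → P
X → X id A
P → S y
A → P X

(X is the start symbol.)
A non-terminal is nullable if it can derive ε (the empty string): either it has an ε-production, or it has a production whose right-hand side consists entirely of nullable non-terminals.

ε-productions: A → ε
So A is immediately nullable.
No further non-terminal can be added: every production for the remaining non-terminals contains a terminal or a non-nullable non-terminal.
Nullable = { 'A' }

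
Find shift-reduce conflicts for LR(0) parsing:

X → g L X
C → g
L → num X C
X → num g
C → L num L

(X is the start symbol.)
Augment with X' → X and build the canonical LR(0) collection (I0 = CLOSURE({[X' → . X]}), then GOTO on every symbol after a dot until no new states appear). It has 14 states:
  I0: { [X → . g L X], [X → . num g], [X' → . X] }  — shift
  I1: { [X' → X .] }  — accept
  I2: { [L → . num X C], [X → g . L X] }  — shift
  I3: { [X → num . g] }  — shift
  I4: { [X → num g .] }  — reduce
  I5: { [X → . g L X], [X → . num g], [X → g L . X] }  — shift
  I6: { [L → num . X C], [X → . g L X], [X → . num g] }  — shift
  I7: { [C → . L num L], [C → . g], [L → . num X C], [L → num X . C] }  — shift
  I8: { [L → num X C .] }  — reduce
  I9: { [C → L . num L] }  — shift
  I10: { [C → g .] }  — reduce
  I11: { [C → L num . L], [L → . num X C] }  — shift
  I12: { [C → L num L .] }  — reduce
  I13: { [X → g L X .] }  — reduce

No state contains both a complete item and a shift item.

Answer: No shift-reduce conflicts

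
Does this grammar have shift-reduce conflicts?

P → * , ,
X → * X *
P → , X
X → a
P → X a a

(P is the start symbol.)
A shift-reduce conflict occurs when an LR(0) state has both:
  - a complete (reduce) item [A → α .] (dot at the end), and
  - a shift item [B → β . c γ] (dot before a terminal).

Augment with P' → P and build the canonical LR(0) collection (I0 = CLOSURE({[P' → . P]}), then GOTO on every symbol after a dot until no new states appear). It has 14 states:
  I0: { [P → . * , ,], [P → . , X], [P → . X a a], [P' → . P], [X → . * X *], [X → . a] }  — shift
  I1: { [P → * . , ,], [X → * . X *], [X → . * X *], [X → . a] }  — shift
  I2: { [P → , . X], [X → . * X *], [X → . a] }  — shift
  I3: { [P' → P .] }  — accept
  I4: { [P → X . a a] }  — shift
  I5: { [X → a .] }  — reduce
  I6: { [P → X a . a] }  — shift
  I7: { [P → X a a .] }  — reduce
  I8: { [X → * . X *], [X → . * X *], [X → . a] }  — shift
  I9: { [P → , X .] }  — reduce
  I10: { [X → * X . *] }  — shift
  I11: { [X → * X * .] }  — reduce
  I12: { [P → * , . ,] }  — shift
  I13: { [P → * , , .] }  — reduce

No state contains both a complete item and a shift item.

Answer: No shift-reduce conflicts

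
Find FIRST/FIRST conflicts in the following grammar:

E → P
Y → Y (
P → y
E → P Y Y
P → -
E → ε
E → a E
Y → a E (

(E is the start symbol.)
A FIRST/FIRST conflict occurs when two productions N → α and N → β for the same non-terminal have FIRST(α) ∩ FIRST(β) ≠ ∅ (with ε ∈ FIRST of a nullable right-hand side, so two nullable alternatives also conflict).

FIRST sets of the non-terminals at (or reachable through a nullable prefix from) the front of some alternative:
  FIRST(P) = { '-', 'y' }
  FIRST(Y) = { 'a' }

Productions for E:
  E → P: FIRST = { '-', 'y' }
  E → P Y Y: FIRST = { '-', 'y' }
  E → ε: FIRST = { ε }
  E → a E: FIRST = { 'a' }
Productions for Y:
  Y → Y (: FIRST = { 'a' }
  Y → a E (: FIRST = { 'a' }
Productions for P:
  P → y: FIRST = { 'y' }
  P → -: FIRST = { '-' }

Conflict for E: E → P and E → P Y Y
  Overlap: { '-', 'y' }
Conflict for Y: Y → Y ( and Y → a E (
  Overlap: { 'a' }

Answer: Yes. E → P / E → P Y Y on { '-', 'y' }; Y → Y '(' / Y → a E '(' on { 'a' }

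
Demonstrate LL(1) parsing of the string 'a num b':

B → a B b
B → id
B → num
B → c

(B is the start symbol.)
Stack is shown with the top on the left.

Stack    Input      Action
--------------------------
B $      a num b $  output B → a B b
a B b $  a num b $  match 'a'
B b $    num b $    output B → num
num b $  num b $    match 'num'
b $      b $        match 'b'
$        $          accept

The string is accepted.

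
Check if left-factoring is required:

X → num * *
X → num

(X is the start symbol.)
Left-factoring is needed when two productions for the same non-terminal
share a common prefix on the right-hand side.

Productions for X:
  X → num * *
  X → num

Found common prefix 'num' in productions for X

Answer: Yes, X has productions with common prefix 'num'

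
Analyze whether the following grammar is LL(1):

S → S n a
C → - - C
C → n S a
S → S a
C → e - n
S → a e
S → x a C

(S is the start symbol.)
No. Predict set conflict for S: { 'a', 'x' }

A grammar is LL(1) if for each non-terminal N with multiple productions, the predict sets of those productions are pairwise disjoint, where PREDICT(N → α) = (FIRST(α) \ {ε}) ∪ (FOLLOW(N) if α ⇒* ε).

Relevant sets:
  FIRST(S) = { 'a', 'x' }

For S:
  PREDICT(S → S n a) = { 'a', 'x' }
  PREDICT(S → S a) = { 'a', 'x' }
  PREDICT(S → a e) = { 'a' }
  PREDICT(S → x a C) = { 'x' }
For C:
  PREDICT(C → '-' '-' C) = { '-' }
  PREDICT(C → n S a) = { 'n' }
  PREDICT(C → e '-' n) = { 'e' }

Conflict found: Predict set conflict for S: { 'a', 'x' }
The grammar is NOT LL(1).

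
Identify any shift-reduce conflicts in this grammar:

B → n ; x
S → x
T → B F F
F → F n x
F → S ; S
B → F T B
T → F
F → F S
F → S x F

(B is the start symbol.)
A shift-reduce conflict occurs when an LR(0) state has both:
  - a complete (reduce) item [A → α .] (dot at the end), and
  - a shift item [B → β . c γ] (dot before a terminal).

Augment with B' → B and build the canonical LR(0) collection (I0 = CLOSURE({[B' → . B]}), then GOTO on every symbol after a dot until no new states appear). It has 23 states:
  I0: { [B → . F T B], [B → . n ; x], [B' → . B], [F → . F S], [F → . F n x], [F → . S ; S], [F → . S x F], [S → . x] }  — shift
  I1: { [B' → B .] }  — accept
  I2: { [B → . F T B], [B → . n ; x], [B → F . T B], [F → . F S], [F → . F n x], [F → . S ; S], [F → . S x F], [F → F . S], [F → F . n x], [S → . x], [T → . B F F], [T → . F] }  — shift
  I3: { [F → S . ; S], [F → S . x F] }  — shift
  I4: { [B → n . ; x] }  — shift
  I5: { [S → x .] }  — reduce
  I6: { [B → n ; . x] }  — shift
  I7: { [B → n ; x .] }  — reduce
  I8: { [F → S ; . S], [S → . x] }  — shift
  I9: { [F → . F S], [F → . F n x], [F → . S ; S], [F → . S x F], [F → S x . F], [S → . x] }  — shift
  I10: { [F → F . S], [F → F . n x], [F → S x F .], [S → . x] }  — shift, reduce
  I11: { [F → F S .] }  — reduce
  I12: { [F → F n . x] }  — shift
  I13: { [F → F n x .] }  — reduce
  I14: { [F → S ; S .] }  — reduce
  I15: { [F → . F S], [F → . F n x], [F → . S ; S], [F → . S x F], [S → . x], [T → B . F F] }  — shift
  I16: { [B → . F T B], [B → . n ; x], [B → F . T B], [F → . F S], [F → . F n x], [F → . S ; S], [F → . S x F], [F → F . S], [F → F . n x], [S → . x], [T → . B F F], [T → . F], [T → F .] }  — shift, reduce
  I17: { [F → F S .], [F → S . ; S], [F → S . x F] }  — shift, reduce
  I18: { [B → . F T B], [B → . n ; x], [B → F T . B], [F → . F S], [F → . F n x], [F → . S ; S], [F → . S x F], [S → . x] }  — shift
  I19: { [B → n . ; x], [F → F n . x] }  — shift
  I20: { [B → F T B .] }  — reduce
  I21: { [F → . F S], [F → . F n x], [F → . S ; S], [F → . S x F], [F → F . S], [F → F . n x], [S → . x], [T → B F . F] }  — shift
  I22: { [F → F . S], [F → F . n x], [S → . x], [T → B F F .] }  — shift, reduce

I10 contains reduce item [F → S x F .] and shift items [F → F . n x], [S → . x] — shift-reduce conflict.
I16 contains reduce item [T → F .] and shift items [B → . n ; x], [F → F . n x], [S → . x] — shift-reduce conflict.
I17 contains reduce item [F → F S .] and shift items [F → S . ; S], [F → S . x F] — shift-reduce conflict.
I22 contains reduce item [T → B F F .] and shift items [F → F . n x], [S → . x] — shift-reduce conflict.

Answer: Yes — I10: [F → S x F .] vs [F → F . n x]; I16: [T → F .] vs [B → . n ; x]; I17: [F → F S .] vs [F → S . ; S]; I22: [T → B F F .] vs [F → F . n x]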